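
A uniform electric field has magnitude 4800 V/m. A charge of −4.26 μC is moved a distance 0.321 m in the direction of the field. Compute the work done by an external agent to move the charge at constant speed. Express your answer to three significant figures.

The potential change for a displacement 0.321 m in the direction of the field is ΔV = −Ed = -1540 V.
W_ext = qΔV = 6.56×10⁻³ J.

6.56×10⁻³ J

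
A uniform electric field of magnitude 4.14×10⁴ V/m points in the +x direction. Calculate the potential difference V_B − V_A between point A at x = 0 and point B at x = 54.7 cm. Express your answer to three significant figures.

-2.26×10⁴ V

In a uniform field, potential decreases in the direction of E: V_B − V_A = −E·Δx.
V_B − V_A = −(4.14×10⁴ V/m)(0.547 m) = -2.26×10⁴ V.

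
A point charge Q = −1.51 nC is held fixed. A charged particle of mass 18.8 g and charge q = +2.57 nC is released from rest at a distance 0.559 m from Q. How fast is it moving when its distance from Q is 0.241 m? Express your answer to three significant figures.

Only the electrostatic force acts, so mechanical energy is conserved: ½mv² = U₁ − U₂ = kQq(1/r₁ − 1/r₂).
U₁ − U₂ = (8.99×10⁹ N·m²/C²)(-1.51×10⁻⁹ C)(2.57×10⁻⁹ C)(1/0.559 − 1/0.241) = 8.24×10⁻⁸ J.
v = √(2·8.24×10⁻⁸/0.0188) = 2.96×10⁻³ m/s.

2.96×10⁻³ m/s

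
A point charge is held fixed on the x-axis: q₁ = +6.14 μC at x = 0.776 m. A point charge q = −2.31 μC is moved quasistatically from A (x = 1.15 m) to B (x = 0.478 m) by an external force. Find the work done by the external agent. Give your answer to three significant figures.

-0.0869 J

For quasistatic motion the external work equals the change in potential energy: W_ext = qΔV = q(V_B − V_A).
At A: distance to the source charge is 0.374 m; V_A = kq₁/r = 1.48×10⁵ V.
At B: distance to the source charge is 0.298 m; V_B = kq₁/r = 1.85×10⁵ V.
ΔV = V_B − V_A = 3.76×10⁴ V.
W_ext = qΔV = (-2.31×10⁻⁶ C)(3.76×10⁴ V) = -0.0869 J.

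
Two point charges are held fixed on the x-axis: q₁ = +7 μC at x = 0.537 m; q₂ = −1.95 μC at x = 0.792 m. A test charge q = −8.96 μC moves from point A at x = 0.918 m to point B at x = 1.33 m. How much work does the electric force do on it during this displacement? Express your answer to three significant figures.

The work done by the electric force is W_field = −ΔU = −q(V_B − V_A) = q(V_A − V_B).
At A: distances to the source charges are 0.381 m, 0.126 m; V_A = Σ kqᵢ/rᵢ = 2.60×10⁴ V.
At B: distances to the source charges are 0.793 m, 0.538 m; V_B = Σ kqᵢ/rᵢ = 4.68×10⁴ V.
ΔV = V_B − V_A = 2.07×10⁴ V.
W_field = −qΔV = −(-8.96×10⁻⁶ C)(2.07×10⁴ V) = 0.186 J.

0.186 J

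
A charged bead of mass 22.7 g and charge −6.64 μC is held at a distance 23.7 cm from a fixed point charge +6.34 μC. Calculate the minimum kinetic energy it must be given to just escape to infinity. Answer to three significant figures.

1.60 J

To just escape, total mechanical energy must reach zero at infinity: ½mv²_min + U = 0, so ½mv²_min = −U = |kQq|/r.
|U| = |kQq|/r = (8.99×10⁹ N·m²/C²)(6.34×10⁻⁶)(6.64×10⁻⁶)/(0.237) = 1.60 J.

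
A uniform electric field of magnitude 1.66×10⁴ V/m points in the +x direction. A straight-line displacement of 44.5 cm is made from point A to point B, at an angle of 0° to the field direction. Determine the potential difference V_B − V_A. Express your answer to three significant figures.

Only the component of displacement along E changes the potential: ΔV = −E·d·cosθ.
ΔV = −(1.66×10⁴ V/m)(0.445 m)cos0° = -7390 V.

-7390 V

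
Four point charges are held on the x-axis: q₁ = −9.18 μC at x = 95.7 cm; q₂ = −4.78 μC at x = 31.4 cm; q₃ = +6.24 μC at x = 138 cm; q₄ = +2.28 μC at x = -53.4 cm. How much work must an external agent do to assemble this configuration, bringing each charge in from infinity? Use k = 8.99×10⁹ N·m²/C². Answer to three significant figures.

The assembly work is the sum of pairwise potential energies, U = Σ_{i<j} kqᵢqⱼ/rᵢⱼ.
Pair separations: r₁₂ = 0.643 m, r₁₃ = 0.423 m, r₁₄ = 1.49 m, r₂₃ = 1.07 m, r₂₄ = 0.848 m, r₃₄ = 1.91 m.
Summing all 6 pair terms gives U = -1.03 J.

-1.03 J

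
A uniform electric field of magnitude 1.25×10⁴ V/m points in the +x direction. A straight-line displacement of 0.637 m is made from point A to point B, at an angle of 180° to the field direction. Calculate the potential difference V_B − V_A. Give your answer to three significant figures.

Only the component of displacement along E changes the potential: ΔV = −E·d·cosθ.
ΔV = −(1.25×10⁴ V/m)(0.637 m)cos180° = 7960 V.

7960 V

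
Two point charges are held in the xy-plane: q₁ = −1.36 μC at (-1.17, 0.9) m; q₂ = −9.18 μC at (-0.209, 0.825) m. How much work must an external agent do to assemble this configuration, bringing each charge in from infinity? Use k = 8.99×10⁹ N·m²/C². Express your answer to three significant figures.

0.116 J

The assembly work is the sum of pairwise potential energies, U = Σ_{i<j} kqᵢqⱼ/rᵢⱼ.
Pair separations: r₁₂ = 0.964 m.
U = (0.116) = 0.116 J.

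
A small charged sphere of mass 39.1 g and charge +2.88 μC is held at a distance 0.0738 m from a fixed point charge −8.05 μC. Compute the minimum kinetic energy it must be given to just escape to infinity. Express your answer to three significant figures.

2.82 J

To just escape, total mechanical energy must reach zero at infinity: ½mv²_min + U = 0, so ½mv²_min = −U = |kQq|/r.
|U| = |kQq|/r = (8.99×10⁹ N·m²/C²)(8.05×10⁻⁶)(2.88×10⁻⁶)/(0.0738) = 2.82 J.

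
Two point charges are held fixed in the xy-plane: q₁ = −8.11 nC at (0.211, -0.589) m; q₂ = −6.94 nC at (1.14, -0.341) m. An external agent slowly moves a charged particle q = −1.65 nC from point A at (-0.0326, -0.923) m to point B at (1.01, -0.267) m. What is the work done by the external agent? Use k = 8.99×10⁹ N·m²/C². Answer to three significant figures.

For quasistatic motion the external work equals the change in potential energy: W_ext = qΔV = q(V_B − V_A).
At A: distances to the source charges are 0.413 m, 1.31 m; V_A = Σ kqᵢ/rᵢ = -224 V.
At B: distances to the source charges are 0.861 m, 0.150 m; V_B = Σ kqᵢ/rᵢ = -502 V.
ΔV = V_B − V_A = -278 V.
W_ext = qΔV = (-1.65×10⁻⁹ C)(-278 V) = 4.58×10⁻⁷ J.

4.58×10⁻⁷ J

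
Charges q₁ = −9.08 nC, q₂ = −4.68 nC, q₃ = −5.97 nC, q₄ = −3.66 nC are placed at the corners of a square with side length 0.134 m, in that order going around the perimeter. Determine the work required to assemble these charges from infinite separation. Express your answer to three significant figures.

1.18×10⁻⁵ J

The assembly work is the sum of pairwise potential energies, U = Σ_{i<j} kqᵢqⱼ/rᵢⱼ.
The four side pairs have separation 0.134 m and the two diagonal pairs 0.190 m.
Summing all 6 pair terms gives U = 1.18×10⁻⁵ J.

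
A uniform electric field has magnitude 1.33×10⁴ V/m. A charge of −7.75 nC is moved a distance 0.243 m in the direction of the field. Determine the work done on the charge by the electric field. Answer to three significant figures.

The potential change for a displacement 0.243 m in the direction of the field is ΔV = −Ed = -3230 V.
W_field = −qΔV = -2.50×10⁻⁵ J.

-2.50×10⁻⁵ J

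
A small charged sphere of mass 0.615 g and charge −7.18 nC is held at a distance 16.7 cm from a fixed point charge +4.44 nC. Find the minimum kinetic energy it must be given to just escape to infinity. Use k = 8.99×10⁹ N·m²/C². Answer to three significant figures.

1.72×10⁻⁶ J

To just escape, total mechanical energy must reach zero at infinity: ½mv²_min + U = 0, so ½mv²_min = −U = |kQq|/r.
|U| = |kQq|/r = (8.99×10⁹ N·m²/C²)(4.44×10⁻⁹)(7.18×10⁻⁹)/(0.167) = 1.72×10⁻⁶ J.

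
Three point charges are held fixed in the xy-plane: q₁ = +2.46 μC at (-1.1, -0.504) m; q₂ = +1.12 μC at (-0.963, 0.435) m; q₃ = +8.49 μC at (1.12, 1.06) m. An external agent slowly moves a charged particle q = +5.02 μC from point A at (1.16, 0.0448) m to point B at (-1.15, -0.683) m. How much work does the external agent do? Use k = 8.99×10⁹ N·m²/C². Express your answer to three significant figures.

For quasistatic motion the external work equals the change in potential energy: W_ext = qΔV = q(V_B − V_A).
At A: distances to the source charges are 2.33 m, 2.16 m, 1.02 m; V_A = Σ kqᵢ/rᵢ = 8.93×10⁴ V.
At B: distances to the source charges are 0.186 m, 1.13 m, 2.86 m; V_B = Σ kqᵢ/rᵢ = 1.55×10⁵ V.
ΔV = V_B − V_A = 6.52×10⁴ V.
W_ext = qΔV = (5.02×10⁻⁶ C)(6.52×10⁴ V) = 0.328 J.

0.328 J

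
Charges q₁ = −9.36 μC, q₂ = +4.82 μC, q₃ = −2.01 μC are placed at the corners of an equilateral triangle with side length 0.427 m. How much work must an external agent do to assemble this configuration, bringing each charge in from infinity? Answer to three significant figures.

The assembly work is the sum of pairwise potential energies, U = Σ_{i<j} kqᵢqⱼ/rᵢⱼ.
All three pair separations equal the side length, 0.427 m.
U = (-0.950) + (0.396) + (-0.204) = -0.758 J.

-0.758 J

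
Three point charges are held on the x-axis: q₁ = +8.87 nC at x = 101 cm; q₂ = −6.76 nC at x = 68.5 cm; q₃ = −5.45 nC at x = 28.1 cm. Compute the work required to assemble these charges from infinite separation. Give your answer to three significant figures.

The work to assemble the configuration equals its total potential energy, U = Σ kqᵢqⱼ/rᵢⱼ over all pairs.
Pair separations: r₁₂ = 0.325 m, r₁₃ = 0.729 m, r₂₃ = 0.404 m.
U = (-1.66×10⁻⁶) + (-5.96×10⁻⁷) + (8.20×10⁻⁷) = -1.43×10⁻⁶ J.

-1.43×10⁻⁶ J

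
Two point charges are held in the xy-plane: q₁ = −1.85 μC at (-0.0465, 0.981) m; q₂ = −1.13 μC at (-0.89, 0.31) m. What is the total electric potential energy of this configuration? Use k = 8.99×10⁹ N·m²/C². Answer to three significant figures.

0.0174 J

The assembly work is the sum of pairwise potential energies, U = Σ_{i<j} kqᵢqⱼ/rᵢⱼ.
Pair separations: r₁₂ = 1.08 m.
U = (0.0174) = 0.0174 J.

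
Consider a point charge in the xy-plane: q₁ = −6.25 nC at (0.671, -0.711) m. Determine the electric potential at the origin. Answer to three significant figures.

-57.5 V

Electric potential is a scalar, so the contributions from each charge add algebraically: V = Σ kqᵢ/rᵢ.
Distances from the field point to each charge: r₁ = 0.978 m.
V = k[(-6.25×10⁻⁹)/(0.978)] = -57.5 V.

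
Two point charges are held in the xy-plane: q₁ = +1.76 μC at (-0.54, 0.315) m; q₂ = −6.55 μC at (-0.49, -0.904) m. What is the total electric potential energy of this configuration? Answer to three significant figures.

The work to assemble the configuration equals its total potential energy, U = Σ kqᵢqⱼ/rᵢⱼ over all pairs.
Pair separations: r₁₂ = 1.22 m.
U = (-0.0849) = -0.0849 J.

-0.0849 J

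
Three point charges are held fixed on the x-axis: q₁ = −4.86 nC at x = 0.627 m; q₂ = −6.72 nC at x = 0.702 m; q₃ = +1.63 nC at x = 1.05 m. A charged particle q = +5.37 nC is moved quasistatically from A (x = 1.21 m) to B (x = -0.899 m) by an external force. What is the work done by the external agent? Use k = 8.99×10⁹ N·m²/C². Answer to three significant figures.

2.33×10⁻⁷ J

For quasistatic motion the external work equals the change in potential energy: W_ext = qΔV = q(V_B − V_A).
At A: distances to the source charges are 0.583 m, 0.508 m, 0.160 m; V_A = Σ kqᵢ/rᵢ = -102 V.
At B: distances to the source charges are 1.53 m, 1.60 m, 1.95 m; V_B = Σ kqᵢ/rᵢ = -58.8 V.
ΔV = V_B − V_A = 43.4 V.
W_ext = qΔV = (5.37×10⁻⁹ C)(43.4 V) = 2.33×10⁻⁷ J.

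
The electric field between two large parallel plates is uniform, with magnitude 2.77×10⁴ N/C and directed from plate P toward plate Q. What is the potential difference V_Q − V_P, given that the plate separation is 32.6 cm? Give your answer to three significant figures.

In a uniform field, potential decreases in the direction of E: ΔV = −E·d for a displacement d parallel to E.
Going from P to Q is a displacement of 32.6 cm along the field, so V_Q − V_P = −Ed = -9030 V.

-9030 V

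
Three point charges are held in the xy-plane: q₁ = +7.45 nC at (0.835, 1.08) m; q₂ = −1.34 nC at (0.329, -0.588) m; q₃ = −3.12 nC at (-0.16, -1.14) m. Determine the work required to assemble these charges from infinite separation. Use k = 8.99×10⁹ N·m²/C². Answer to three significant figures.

The work to assemble the configuration equals its total potential energy, U = Σ kqᵢqⱼ/rᵢⱼ over all pairs.
Pair separations: r₁₂ = 1.74 m, r₁₃ = 2.43 m, r₂₃ = 0.737 m.
U = (-5.15×10⁻⁸) + (-8.59×10⁻⁸) + (5.10×10⁻⁸) = -8.64×10⁻⁸ J.

-8.64×10⁻⁸ J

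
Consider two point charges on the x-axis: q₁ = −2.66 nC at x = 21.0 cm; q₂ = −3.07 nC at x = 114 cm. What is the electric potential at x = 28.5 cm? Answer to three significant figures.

The total potential is the scalar sum of each charge's contribution, V = Σ kqᵢ/rᵢ.
Distances from the field point to each charge: r₁ = 0.0750 m, r₂ = 0.855 m.
V = k[(-2.66×10⁻⁹)/(0.0750) + (-3.07×10⁻⁹)/(0.855)] = -351 V.

-351 V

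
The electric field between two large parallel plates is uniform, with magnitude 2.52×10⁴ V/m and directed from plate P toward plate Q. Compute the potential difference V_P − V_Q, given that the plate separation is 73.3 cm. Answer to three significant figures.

In a uniform field, potential decreases in the direction of E: ΔV = −E·d for a displacement d parallel to E.
Going from Q to P is a displacement of 73.3 cm opposite to the field, so V_P − V_Q = +Ed = 1.85×10⁴ V.

1.85×10⁴ V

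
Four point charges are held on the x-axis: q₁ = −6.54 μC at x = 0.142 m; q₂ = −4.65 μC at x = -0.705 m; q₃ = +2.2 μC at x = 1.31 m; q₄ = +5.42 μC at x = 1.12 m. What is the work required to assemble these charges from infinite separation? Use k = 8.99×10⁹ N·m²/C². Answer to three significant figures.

The work to assemble the configuration equals its total potential energy, U = Σ kqᵢqⱼ/rᵢⱼ over all pairs.
Pair separations: r₁₂ = 0.847 m, r₁₃ = 1.17 m, r₁₄ = 0.978 m, r₂₃ = 2.02 m, r₂₄ = 1.83 m, r₃₄ = 0.190 m.
Summing all 6 pair terms gives U = 0.281 J.

0.281 J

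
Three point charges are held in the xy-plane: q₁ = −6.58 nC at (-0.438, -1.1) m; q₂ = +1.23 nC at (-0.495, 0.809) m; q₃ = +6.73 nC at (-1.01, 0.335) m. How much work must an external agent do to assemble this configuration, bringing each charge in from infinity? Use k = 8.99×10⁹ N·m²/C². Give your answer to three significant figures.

The work to assemble the configuration equals its total potential energy, U = Σ kqᵢqⱼ/rᵢⱼ over all pairs.
Pair separations: r₁₂ = 1.91 m, r₁₃ = 1.54 m, r₂₃ = 0.700 m.
U = (-3.81×10⁻⁸) + (-2.58×10⁻⁷) + (1.06×10⁻⁷) = -1.89×10⁻⁷ J.

-1.89×10⁻⁷ J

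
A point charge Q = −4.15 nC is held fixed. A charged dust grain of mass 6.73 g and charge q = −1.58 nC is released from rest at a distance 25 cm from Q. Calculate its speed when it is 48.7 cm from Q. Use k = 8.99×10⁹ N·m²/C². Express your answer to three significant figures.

5.84×10⁻³ m/s

Only the electrostatic force acts, so mechanical energy is conserved: ½mv² = U₁ − U₂ = kQq(1/r₁ − 1/r₂).
U₁ − U₂ = (8.99×10⁹ N·m²/C²)(-4.15×10⁻⁹ C)(-1.58×10⁻⁹ C)(1/0.250 − 1/0.487) = 1.15×10⁻⁷ J.
v = √(2·1.15×10⁻⁷/6.73×10⁻³) = 5.84×10⁻³ m/s.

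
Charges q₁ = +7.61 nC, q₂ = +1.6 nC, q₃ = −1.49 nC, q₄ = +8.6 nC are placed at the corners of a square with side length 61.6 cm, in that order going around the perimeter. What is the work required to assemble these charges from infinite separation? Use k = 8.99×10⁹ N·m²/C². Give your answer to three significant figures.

The assembly work is the sum of pairwise potential energies, U = Σ_{i<j} kqᵢqⱼ/rᵢⱼ.
The four side pairs have separation 0.616 m and the two diagonal pairs 0.871 m.
Summing all 6 pair terms gives U = 9.36×10⁻⁷ J.

9.36×10⁻⁷ J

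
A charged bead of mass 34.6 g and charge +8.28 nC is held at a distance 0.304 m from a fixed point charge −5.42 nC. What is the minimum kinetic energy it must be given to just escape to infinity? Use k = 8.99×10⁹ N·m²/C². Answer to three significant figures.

To just escape, total mechanical energy must reach zero at infinity: ½mv²_min + U = 0, so ½mv²_min = −U = |kQq|/r.
|U| = |kQq|/r = (8.99×10⁹ N·m²/C²)(5.42×10⁻⁹)(8.28×10⁻⁹)/(0.304) = 1.33×10⁻⁶ J.

1.33×10⁻⁶ J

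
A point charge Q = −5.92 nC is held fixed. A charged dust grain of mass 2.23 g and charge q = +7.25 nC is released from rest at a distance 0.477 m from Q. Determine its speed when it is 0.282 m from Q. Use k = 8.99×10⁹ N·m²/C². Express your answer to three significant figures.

Only the electrostatic force acts, so mechanical energy is conserved: ½mv² = U₁ − U₂ = kQq(1/r₁ − 1/r₂).
U₁ − U₂ = (8.99×10⁹ N·m²/C²)(-5.92×10⁻⁹ C)(7.25×10⁻⁹ C)(1/0.477 − 1/0.282) = 5.59×10⁻⁷ J.
v = √(2·5.59×10⁻⁷/2.23×10⁻³) = 0.0224 m/s.

0.0224 m/s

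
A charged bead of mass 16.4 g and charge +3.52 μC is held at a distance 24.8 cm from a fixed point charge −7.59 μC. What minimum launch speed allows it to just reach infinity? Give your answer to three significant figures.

To just escape, total mechanical energy must reach zero at infinity: ½mv²_min + U = 0, so ½mv²_min = −U = |kQq|/r.
|U| = |kQq|/r = (8.99×10⁹ N·m²/C²)(7.59×10⁻⁶)(3.52×10⁻⁶)/(0.248) = 0.968 J.
v_min = √(2|U|/m) = √(2·0.968/0.0164) = 10.9 m/s.

10.9 m/s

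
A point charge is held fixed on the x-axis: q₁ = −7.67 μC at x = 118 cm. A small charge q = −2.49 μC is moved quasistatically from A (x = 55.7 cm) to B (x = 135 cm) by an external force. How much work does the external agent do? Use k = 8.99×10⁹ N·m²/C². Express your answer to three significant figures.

For quasistatic motion the external work equals the change in potential energy: W_ext = qΔV = q(V_B − V_A).
At A: distance to the source charge is 0.623 m; V_A = kq₁/r = -1.11×10⁵ V.
At B: distance to the source charge is 0.170 m; V_B = kq₁/r = -4.06×10⁵ V.
ΔV = V_B − V_A = -2.95×10⁵ V.
W_ext = qΔV = (-2.49×10⁻⁶ C)(-2.95×10⁵ V) = 0.734 J.

0.734 J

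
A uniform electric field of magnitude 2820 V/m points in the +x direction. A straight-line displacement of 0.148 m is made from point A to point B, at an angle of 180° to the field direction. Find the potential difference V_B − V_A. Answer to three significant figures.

Only the component of displacement along E changes the potential: ΔV = −E·d·cosθ.
ΔV = −(2820 V/m)(0.148 m)cos180° = 417 V.

417 V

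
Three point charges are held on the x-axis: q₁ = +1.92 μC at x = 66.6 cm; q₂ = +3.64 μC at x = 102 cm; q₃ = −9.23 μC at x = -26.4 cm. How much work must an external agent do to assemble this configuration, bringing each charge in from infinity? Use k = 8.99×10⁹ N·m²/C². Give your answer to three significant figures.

-0.229 J

The work to assemble the configuration equals its total potential energy, U = Σ kqᵢqⱼ/rᵢⱼ over all pairs.
Pair separations: r₁₂ = 0.354 m, r₁₃ = 0.930 m, r₂₃ = 1.28 m.
U = (0.177) + (-0.171) + (-0.235) = -0.229 J.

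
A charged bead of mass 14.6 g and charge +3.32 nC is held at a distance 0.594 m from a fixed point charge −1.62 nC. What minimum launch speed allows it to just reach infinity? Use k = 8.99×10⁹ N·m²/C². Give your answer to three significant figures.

3.34×10⁻³ m/s

To just escape, total mechanical energy must reach zero at infinity: ½mv²_min + U = 0, so ½mv²_min = −U = |kQq|/r.
|U| = |kQq|/r = (8.99×10⁹ N·m²/C²)(1.62×10⁻⁹)(3.32×10⁻⁹)/(0.594) = 8.14×10⁻⁸ J.
v_min = √(2|U|/m) = √(2·8.14×10⁻⁸/0.0146) = 3.34×10⁻³ m/s.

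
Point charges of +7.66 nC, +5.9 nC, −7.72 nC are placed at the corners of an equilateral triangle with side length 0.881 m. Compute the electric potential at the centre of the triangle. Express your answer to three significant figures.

103 V

Electric potential is a scalar, so the contributions from each charge add algebraically: V = Σ kqᵢ/rᵢ.
The distance from each vertex to the centroid is a/√3 = 0.509 m.
V = k[(7.66×10⁻⁹)/(0.509) + (5.90×10⁻⁹)/(0.509) + (-7.72×10⁻⁹)/(0.509)] = 103 V.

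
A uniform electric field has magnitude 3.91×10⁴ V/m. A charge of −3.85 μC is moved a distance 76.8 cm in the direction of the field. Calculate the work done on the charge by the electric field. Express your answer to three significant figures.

-0.116 J

The potential change for a displacement 76.8 cm in the direction of the field is ΔV = −Ed = -3.00×10⁴ V.
W_field = −qΔV = -0.116 J.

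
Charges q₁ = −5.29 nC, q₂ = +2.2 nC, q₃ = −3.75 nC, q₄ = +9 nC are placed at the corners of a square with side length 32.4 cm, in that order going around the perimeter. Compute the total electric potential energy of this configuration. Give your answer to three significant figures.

-2.03×10⁻⁶ J

The assembly work is the sum of pairwise potential energies, U = Σ_{i<j} kqᵢqⱼ/rᵢⱼ.
The four side pairs have separation 0.324 m and the two diagonal pairs 0.458 m.
Summing all 6 pair terms gives U = -2.03×10⁻⁶ J.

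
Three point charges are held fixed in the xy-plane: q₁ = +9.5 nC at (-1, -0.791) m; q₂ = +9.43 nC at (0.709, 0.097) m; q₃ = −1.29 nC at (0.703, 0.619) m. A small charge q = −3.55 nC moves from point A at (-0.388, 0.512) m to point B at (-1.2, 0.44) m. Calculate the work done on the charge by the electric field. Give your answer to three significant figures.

The work done by the electric force is W_field = −ΔU = −q(V_B − V_A) = q(V_A − V_B).
At A: distances to the source charges are 1.44 m, 1.17 m, 1.10 m; V_A = Σ kqᵢ/rᵢ = 121 V.
At B: distances to the source charges are 1.25 m, 1.94 m, 1.91 m; V_B = Σ kqᵢ/rᵢ = 106 V.
ΔV = V_B − V_A = -14.9 V.
W_field = −qΔV = −(-3.55×10⁻⁹ C)(-14.9 V) = -5.29×10⁻⁸ J.

-5.29×10⁻⁸ J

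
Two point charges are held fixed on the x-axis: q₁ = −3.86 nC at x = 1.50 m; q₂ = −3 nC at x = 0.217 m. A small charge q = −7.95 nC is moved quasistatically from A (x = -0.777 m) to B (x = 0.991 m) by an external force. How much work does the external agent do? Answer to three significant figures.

4.82×10⁻⁷ J

For quasistatic motion the external work equals the change in potential energy: W_ext = qΔV = q(V_B − V_A).
At A: distances to the source charges are 2.28 m, 0.994 m; V_A = Σ kqᵢ/rᵢ = -42.4 V.
At B: distances to the source charges are 0.509 m, 0.774 m; V_B = Σ kqᵢ/rᵢ = -103 V.
ΔV = V_B − V_A = -60.6 V.
W_ext = qΔV = (-7.95×10⁻⁹ C)(-60.6 V) = 4.82×10⁻⁷ J.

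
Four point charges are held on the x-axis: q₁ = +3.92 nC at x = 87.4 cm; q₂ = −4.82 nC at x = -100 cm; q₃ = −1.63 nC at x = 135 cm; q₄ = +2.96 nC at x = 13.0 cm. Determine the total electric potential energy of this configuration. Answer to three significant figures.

The assembly work is the sum of pairwise potential energies, U = Σ_{i<j} kqᵢqⱼ/rᵢⱼ.
Pair separations: r₁₂ = 1.87 m, r₁₃ = 0.476 m, r₁₄ = 0.744 m, r₂₃ = 2.35 m, r₂₄ = 1.13 m, r₃₄ = 1.22 m.
Summing all 6 pair terms gives U = -1.90×10⁻⁷ J.

-1.90×10⁻⁷ J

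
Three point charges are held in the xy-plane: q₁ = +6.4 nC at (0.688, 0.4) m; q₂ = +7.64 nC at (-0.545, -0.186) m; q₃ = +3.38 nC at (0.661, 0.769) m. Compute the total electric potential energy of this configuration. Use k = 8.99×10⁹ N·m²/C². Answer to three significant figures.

The work to assemble the configuration equals its total potential energy, U = Σ kqᵢqⱼ/rᵢⱼ over all pairs.
Pair separations: r₁₂ = 1.37 m, r₁₃ = 0.370 m, r₂₃ = 1.54 m.
U = (3.22×10⁻⁷) + (5.26×10⁻⁷) + (1.51×10⁻⁷) = 9.99×10⁻⁷ J.

9.99×10⁻⁷ J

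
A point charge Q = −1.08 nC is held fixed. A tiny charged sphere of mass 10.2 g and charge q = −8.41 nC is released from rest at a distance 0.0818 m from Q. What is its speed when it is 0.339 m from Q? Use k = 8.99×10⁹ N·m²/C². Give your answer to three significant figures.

Only the electrostatic force acts, so mechanical energy is conserved: ½mv² = U₁ − U₂ = kQq(1/r₁ − 1/r₂).
U₁ − U₂ = (8.99×10⁹ N·m²/C²)(-1.08×10⁻⁹ C)(-8.41×10⁻⁹ C)(1/0.0818 − 1/0.339) = 7.57×10⁻⁷ J.
v = √(2·7.57×10⁻⁷/0.0102) = 0.0122 m/s.

0.0122 m/s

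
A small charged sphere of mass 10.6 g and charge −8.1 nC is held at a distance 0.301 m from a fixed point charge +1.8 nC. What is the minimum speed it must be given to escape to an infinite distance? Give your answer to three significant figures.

9.06×10⁻³ m/s

To just escape, total mechanical energy must reach zero at infinity: ½mv²_min + U = 0, so ½mv²_min = −U = |kQq|/r.
|U| = |kQq|/r = (8.99×10⁹ N·m²/C²)(1.80×10⁻⁹)(8.10×10⁻⁹)/(0.301) = 4.35×10⁻⁷ J.
v_min = √(2|U|/m) = √(2·4.35×10⁻⁷/0.0106) = 9.06×10⁻³ m/s.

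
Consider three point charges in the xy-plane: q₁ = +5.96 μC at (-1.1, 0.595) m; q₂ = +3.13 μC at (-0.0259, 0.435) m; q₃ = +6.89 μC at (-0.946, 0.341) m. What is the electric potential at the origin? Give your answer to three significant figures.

Electric potential is a scalar, so the contributions from each charge add algebraically: V = Σ kqᵢ/rᵢ.
Distances from the field point to each charge: r₁ = 1.25 m, r₂ = 0.436 m, r₃ = 1.01 m.
V = k[(5.96×10⁻⁶)/(1.25) + (3.13×10⁻⁶)/(0.436) + (6.89×10⁻⁶)/(1.01)] = 1.69×10⁵ V.

1.69×10⁵ V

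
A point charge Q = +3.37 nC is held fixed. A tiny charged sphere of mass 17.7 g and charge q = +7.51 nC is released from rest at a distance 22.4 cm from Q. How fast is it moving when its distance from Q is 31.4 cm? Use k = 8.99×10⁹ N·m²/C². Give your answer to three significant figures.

Only the electrostatic force acts, so mechanical energy is conserved: ½mv² = U₁ − U₂ = kQq(1/r₁ − 1/r₂).
U₁ − U₂ = (8.99×10⁹ N·m²/C²)(3.37×10⁻⁹ C)(7.51×10⁻⁹ C)(1/0.224 − 1/0.314) = 2.91×10⁻⁷ J.
v = √(2·2.91×10⁻⁷/0.0177) = 5.74×10⁻³ m/s.

5.74×10⁻³ m/s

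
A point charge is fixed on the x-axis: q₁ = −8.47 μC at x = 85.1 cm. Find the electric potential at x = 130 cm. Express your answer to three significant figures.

Electric potential is a scalar, so the contributions from each charge add algebraically: V = Σ kqᵢ/rᵢ.
V = k[(-8.47×10⁻⁶)/(0.449)] = -1.70×10⁵ V.

-1.70×10⁵ V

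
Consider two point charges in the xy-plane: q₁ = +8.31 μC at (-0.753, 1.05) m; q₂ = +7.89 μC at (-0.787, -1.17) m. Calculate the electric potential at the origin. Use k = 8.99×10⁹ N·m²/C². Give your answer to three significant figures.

1.08×10⁵ V

Electric potential is a scalar, so the contributions from each charge add algebraically: V = Σ kqᵢ/rᵢ.
Distances from the field point to each charge: r₁ = 1.29 m, r₂ = 1.41 m.
V = k[(8.31×10⁻⁶)/(1.29) + (7.89×10⁻⁶)/(1.41)] = 1.08×10⁵ V.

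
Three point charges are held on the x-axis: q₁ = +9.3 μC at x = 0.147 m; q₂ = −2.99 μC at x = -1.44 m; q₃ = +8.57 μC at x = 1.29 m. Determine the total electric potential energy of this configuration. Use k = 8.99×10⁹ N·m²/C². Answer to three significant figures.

0.385 J

The assembly work is the sum of pairwise potential energies, U = Σ_{i<j} kqᵢqⱼ/rᵢⱼ.
Pair separations: r₁₂ = 1.59 m, r₁₃ = 1.14 m, r₂₃ = 2.73 m.
U = (-0.158) + (0.627) + (-0.0844) = 0.385 J.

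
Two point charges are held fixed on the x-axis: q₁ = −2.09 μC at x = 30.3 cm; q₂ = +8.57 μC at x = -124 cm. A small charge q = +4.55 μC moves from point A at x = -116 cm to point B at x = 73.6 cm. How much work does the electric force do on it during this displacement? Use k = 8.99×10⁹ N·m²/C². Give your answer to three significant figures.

The work done by the electric force is W_field = −ΔU = −q(V_B − V_A) = q(V_A − V_B).
At A: distances to the source charges are 1.46 m, 0.0800 m; V_A = Σ kqᵢ/rᵢ = 9.50×10⁵ V.
At B: distances to the source charges are 0.433 m, 1.98 m; V_B = Σ kqᵢ/rᵢ = -4400 V.
ΔV = V_B − V_A = -9.55×10⁵ V.
W_field = −qΔV = −(4.55×10⁻⁶ C)(-9.55×10⁵ V) = 4.34 J.

4.34 J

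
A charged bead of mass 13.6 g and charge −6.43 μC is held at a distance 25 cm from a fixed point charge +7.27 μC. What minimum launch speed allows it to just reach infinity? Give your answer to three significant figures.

15.7 m/s

To just escape, total mechanical energy must reach zero at infinity: ½mv²_min + U = 0, so ½mv²_min = −U = |kQq|/r.
|U| = |kQq|/r = (8.99×10⁹ N·m²/C²)(7.27×10⁻⁶)(6.43×10⁻⁶)/(0.250) = 1.68 J.
v_min = √(2|U|/m) = √(2·1.68/0.0136) = 15.7 m/s.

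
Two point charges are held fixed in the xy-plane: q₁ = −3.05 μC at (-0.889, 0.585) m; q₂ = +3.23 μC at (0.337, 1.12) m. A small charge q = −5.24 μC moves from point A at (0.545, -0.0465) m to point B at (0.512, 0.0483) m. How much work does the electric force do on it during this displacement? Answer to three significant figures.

The work done by the electric force is W_field = −ΔU = −q(V_B − V_A) = q(V_A − V_B).
At A: distances to the source charges are 1.57 m, 1.18 m; V_A = Σ kqᵢ/rᵢ = 7010 V.
At B: distances to the source charges are 1.50 m, 1.09 m; V_B = Σ kqᵢ/rᵢ = 8460 V.
ΔV = V_B − V_A = 1460 V.
W_field = −qΔV = −(-5.24×10⁻⁶ C)(1460 V) = 7.64×10⁻³ J.

7.64×10⁻³ J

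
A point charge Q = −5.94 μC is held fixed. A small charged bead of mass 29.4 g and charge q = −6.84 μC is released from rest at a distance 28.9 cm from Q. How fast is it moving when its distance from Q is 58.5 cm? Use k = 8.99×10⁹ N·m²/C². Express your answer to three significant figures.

6.60 m/s

Only the electrostatic force acts, so mechanical energy is conserved: ½mv² = U₁ − U₂ = kQq(1/r₁ − 1/r₂).
U₁ − U₂ = (8.99×10⁹ N·m²/C²)(-5.94×10⁻⁶ C)(-6.84×10⁻⁶ C)(1/0.289 − 1/0.585) = 0.639 J.
v = √(2·0.639/0.0294) = 6.60 m/s.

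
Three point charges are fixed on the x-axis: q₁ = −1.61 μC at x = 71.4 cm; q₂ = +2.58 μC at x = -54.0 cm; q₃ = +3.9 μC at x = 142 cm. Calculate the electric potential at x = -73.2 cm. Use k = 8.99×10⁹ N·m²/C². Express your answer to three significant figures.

Electric potential is a scalar, so the contributions from each charge add algebraically: V = Σ kqᵢ/rᵢ.
Distances from the field point to each charge: r₁ = 1.45 m, r₂ = 0.192 m, r₃ = 2.15 m.
V = k[(-1.61×10⁻⁶)/(1.45) + (2.58×10⁻⁶)/(0.192) + (3.90×10⁻⁶)/(2.15)] = 1.27×10⁵ V.

1.27×10⁵ V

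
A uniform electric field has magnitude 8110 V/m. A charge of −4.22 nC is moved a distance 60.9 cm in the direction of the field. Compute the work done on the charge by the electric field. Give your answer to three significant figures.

-2.08×10⁻⁵ J

The potential change for a displacement 60.9 cm in the direction of the field is ΔV = −Ed = -4940 V.
W_field = −qΔV = -2.08×10⁻⁵ J.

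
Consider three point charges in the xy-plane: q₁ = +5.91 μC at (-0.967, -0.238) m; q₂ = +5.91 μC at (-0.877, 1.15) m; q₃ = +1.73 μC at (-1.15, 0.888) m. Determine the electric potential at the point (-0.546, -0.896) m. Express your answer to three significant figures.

The total potential is the scalar sum of each charge's contribution, V = Σ kqᵢ/rᵢ.
Distances from the field point to each charge: r₁ = 0.781 m, r₂ = 2.07 m, r₃ = 1.88 m.
V = k[(5.91×10⁻⁶)/(0.781) + (5.91×10⁻⁶)/(2.07) + (1.73×10⁻⁶)/(1.88)] = 1.02×10⁵ V.

1.02×10⁵ V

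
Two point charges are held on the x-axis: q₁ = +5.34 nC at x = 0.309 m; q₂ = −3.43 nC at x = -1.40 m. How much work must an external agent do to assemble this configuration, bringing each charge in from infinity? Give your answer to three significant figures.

-9.64×10⁻⁸ J

The work to assemble the configuration equals its total potential energy, U = Σ kqᵢqⱼ/rᵢⱼ over all pairs.
Pair separations: r₁₂ = 1.71 m.
U = (-9.64×10⁻⁸) = -9.64×10⁻⁸ J.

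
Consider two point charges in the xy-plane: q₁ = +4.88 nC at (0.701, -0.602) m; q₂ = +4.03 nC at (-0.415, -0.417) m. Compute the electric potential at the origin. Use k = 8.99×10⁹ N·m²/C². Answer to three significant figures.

The total potential is the scalar sum of each charge's contribution, V = Σ kqᵢ/rᵢ.
Distances from the field point to each charge: r₁ = 0.924 m, r₂ = 0.588 m.
V = k[(4.88×10⁻⁹)/(0.924) + (4.03×10⁻⁹)/(0.588)] = 109 V.

109 V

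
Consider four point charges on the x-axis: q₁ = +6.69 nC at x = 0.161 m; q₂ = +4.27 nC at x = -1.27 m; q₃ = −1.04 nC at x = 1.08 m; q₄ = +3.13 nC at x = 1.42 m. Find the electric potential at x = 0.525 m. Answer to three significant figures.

201 V

The total potential is the scalar sum of each charge's contribution, V = Σ kqᵢ/rᵢ.
Distances from the field point to each charge: r₁ = 0.364 m, r₂ = 1.79 m, r₃ = 0.555 m, r₄ = 0.895 m.
V = k[(6.69×10⁻⁹)/(0.364) + (4.27×10⁻⁹)/(1.79) + (-1.04×10⁻⁹)/(0.555) + (3.13×10⁻⁹)/(0.895)] = 201 V.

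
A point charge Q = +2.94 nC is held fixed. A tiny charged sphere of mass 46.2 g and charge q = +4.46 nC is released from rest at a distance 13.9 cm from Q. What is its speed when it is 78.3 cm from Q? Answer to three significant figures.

5.50×10⁻³ m/s

Only the electrostatic force acts, so mechanical energy is conserved: ½mv² = U₁ − U₂ = kQq(1/r₁ − 1/r₂).
U₁ − U₂ = (8.99×10⁹ N·m²/C²)(2.94×10⁻⁹ C)(4.46×10⁻⁹ C)(1/0.139 − 1/0.783) = 6.98×10⁻⁷ J.
v = √(2·6.98×10⁻⁷/0.0462) = 5.50×10⁻³ m/s.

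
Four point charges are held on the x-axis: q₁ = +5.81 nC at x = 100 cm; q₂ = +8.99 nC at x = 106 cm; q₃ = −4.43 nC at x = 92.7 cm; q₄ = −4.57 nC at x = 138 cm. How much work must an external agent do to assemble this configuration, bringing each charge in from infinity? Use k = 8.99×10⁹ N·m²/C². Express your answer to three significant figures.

5.84×10⁻⁷ J

The work to assemble the configuration equals its total potential energy, U = Σ kqᵢqⱼ/rᵢⱼ over all pairs.
Pair separations: r₁₂ = 0.0600 m, r₁₃ = 0.0730 m, r₁₄ = 0.380 m, r₂₃ = 0.133 m, r₂₄ = 0.320 m, r₃₄ = 0.453 m.
Summing all 6 pair terms gives U = 5.84×10⁻⁷ J.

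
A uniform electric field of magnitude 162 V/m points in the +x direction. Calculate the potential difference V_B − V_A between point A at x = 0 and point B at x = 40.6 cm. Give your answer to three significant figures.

-65.8 V

In a uniform field, potential decreases in the direction of E: V_B − V_A = −E·Δx.
V_B − V_A = −(162 V/m)(0.406 m) = -65.8 V.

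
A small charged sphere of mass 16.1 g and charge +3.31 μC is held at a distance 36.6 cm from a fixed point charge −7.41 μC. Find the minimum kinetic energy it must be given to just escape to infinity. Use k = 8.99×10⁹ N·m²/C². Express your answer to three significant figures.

To just escape, total mechanical energy must reach zero at infinity: ½mv²_min + U = 0, so ½mv²_min = −U = |kQq|/r.
|U| = |kQq|/r = (8.99×10⁹ N·m²/C²)(7.41×10⁻⁶)(3.31×10⁻⁶)/(0.366) = 0.602 J.

0.602 J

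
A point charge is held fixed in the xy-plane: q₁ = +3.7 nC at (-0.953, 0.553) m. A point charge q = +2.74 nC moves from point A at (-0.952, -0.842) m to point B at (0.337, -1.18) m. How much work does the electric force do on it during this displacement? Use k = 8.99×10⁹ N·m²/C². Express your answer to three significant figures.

The work done by the electric force is W_field = −ΔU = −q(V_B − V_A) = q(V_A − V_B).
At A: distance to the source charge is 1.40 m; V_A = kq₁/r = 23.8 V.
At B: distance to the source charge is 2.16 m; V_B = kq₁/r = 15.4 V.
ΔV = V_B − V_A = -8.45 V.
W_field = −qΔV = −(2.74×10⁻⁹ C)(-8.45 V) = 2.31×10⁻⁸ J.

2.31×10⁻⁸ J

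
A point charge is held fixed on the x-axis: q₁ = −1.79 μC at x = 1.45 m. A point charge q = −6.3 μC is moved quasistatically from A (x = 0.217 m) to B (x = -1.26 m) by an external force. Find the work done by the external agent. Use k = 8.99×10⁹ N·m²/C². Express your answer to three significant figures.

-0.0448 J

For quasistatic motion the external work equals the change in potential energy: W_ext = qΔV = q(V_B − V_A).
At A: distance to the source charge is 1.23 m; V_A = kq₁/r = -1.31×10⁴ V.
At B: distance to the source charge is 2.71 m; V_B = kq₁/r = -5940 V.
ΔV = V_B − V_A = 7110 V.
W_ext = qΔV = (-6.30×10⁻⁶ C)(7110 V) = -0.0448 J.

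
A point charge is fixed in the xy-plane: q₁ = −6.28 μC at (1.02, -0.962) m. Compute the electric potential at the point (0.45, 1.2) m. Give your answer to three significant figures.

-2.53×10⁴ V

Electric potential is a scalar, so the contributions from each charge add algebraically: V = Σ kqᵢ/rᵢ.
Distances from the field point to each charge: r₁ = 2.24 m.
V = k[(-6.28×10⁻⁶)/(2.24)] = -2.53×10⁴ V.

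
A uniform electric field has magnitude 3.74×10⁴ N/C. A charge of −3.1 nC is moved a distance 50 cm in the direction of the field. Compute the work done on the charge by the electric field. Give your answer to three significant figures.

-5.80×10⁻⁵ J

The potential change for a displacement 50 cm in the direction of the field is ΔV = −Ed = -1.87×10⁴ V.
W_field = −qΔV = -5.80×10⁻⁵ J.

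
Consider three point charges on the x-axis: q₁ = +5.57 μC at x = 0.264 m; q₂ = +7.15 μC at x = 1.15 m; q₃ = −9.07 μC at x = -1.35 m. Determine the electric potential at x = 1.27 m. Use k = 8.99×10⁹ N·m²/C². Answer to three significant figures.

5.54×10⁵ V

The total potential is the scalar sum of each charge's contribution, V = Σ kqᵢ/rᵢ.
Distances from the field point to each charge: r₁ = 1.01 m, r₂ = 0.120 m, r₃ = 2.62 m.
V = k[(5.57×10⁻⁶)/(1.01) + (7.15×10⁻⁶)/(0.120) + (-9.07×10⁻⁶)/(2.62)] = 5.54×10⁵ V.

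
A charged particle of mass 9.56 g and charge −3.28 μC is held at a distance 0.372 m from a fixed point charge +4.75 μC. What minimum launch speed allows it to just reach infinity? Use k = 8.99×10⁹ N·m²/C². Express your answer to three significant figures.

8.88 m/s

To just escape, total mechanical energy must reach zero at infinity: ½mv²_min + U = 0, so ½mv²_min = −U = |kQq|/r.
|U| = |kQq|/r = (8.99×10⁹ N·m²/C²)(4.75×10⁻⁶)(3.28×10⁻⁶)/(0.372) = 0.377 J.
v_min = √(2|U|/m) = √(2·0.377/9.56×10⁻³) = 8.88 m/s.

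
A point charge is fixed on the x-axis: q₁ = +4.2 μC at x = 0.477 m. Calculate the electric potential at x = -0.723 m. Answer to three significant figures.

3.15×10⁴ V

The total potential is the scalar sum of each charge's contribution, V = Σ kqᵢ/rᵢ.
V = k[(4.20×10⁻⁶)/(1.20)] = 3.15×10⁴ V.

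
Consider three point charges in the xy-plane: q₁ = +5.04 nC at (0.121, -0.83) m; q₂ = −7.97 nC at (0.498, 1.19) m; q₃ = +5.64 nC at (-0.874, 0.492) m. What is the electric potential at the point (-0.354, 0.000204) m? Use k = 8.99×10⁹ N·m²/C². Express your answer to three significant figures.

69.3 V

The total potential is the scalar sum of each charge's contribution, V = Σ kqᵢ/rᵢ.
Distances from the field point to each charge: r₁ = 0.956 m, r₂ = 1.46 m, r₃ = 0.716 m.
V = k[(5.04×10⁻⁹)/(0.956) + (-7.97×10⁻⁹)/(1.46) + (5.64×10⁻⁹)/(0.716)] = 69.3 V.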